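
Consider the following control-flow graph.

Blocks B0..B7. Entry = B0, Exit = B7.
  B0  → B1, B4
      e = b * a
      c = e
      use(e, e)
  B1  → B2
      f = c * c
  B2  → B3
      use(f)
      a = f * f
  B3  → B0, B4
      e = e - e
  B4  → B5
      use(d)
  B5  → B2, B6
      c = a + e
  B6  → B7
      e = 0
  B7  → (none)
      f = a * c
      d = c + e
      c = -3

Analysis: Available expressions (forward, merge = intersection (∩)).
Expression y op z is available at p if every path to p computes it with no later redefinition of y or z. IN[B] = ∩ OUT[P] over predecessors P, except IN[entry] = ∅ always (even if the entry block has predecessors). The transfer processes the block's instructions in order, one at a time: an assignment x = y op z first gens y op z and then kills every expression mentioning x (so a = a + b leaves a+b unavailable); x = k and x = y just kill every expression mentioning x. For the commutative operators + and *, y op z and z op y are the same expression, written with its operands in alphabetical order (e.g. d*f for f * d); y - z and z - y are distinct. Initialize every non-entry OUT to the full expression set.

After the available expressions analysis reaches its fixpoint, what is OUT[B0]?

Fixpoint table:
  B0:   IN={}   OUT={a*b}
  B1:   IN={a*b}   OUT={a*b, c*c}
  B2:   IN={}   OUT={f*f}
  B3:   IN={f*f}   OUT={f*f}
  B4:   IN={}   OUT={}
  B5:   IN={}   OUT={a+e}
  B6:   IN={a+e}   OUT={}
  B7:   IN={}   OUT={}

Merge at B0 (entry node, so the boundary value {} is joined with the incoming edge(s)): IN[B0] = {} ∩ OUT[B3] = {}
Applying B0's transfer function to that IN value gives OUT[B0] (row B0 above).

Answer: {a*b}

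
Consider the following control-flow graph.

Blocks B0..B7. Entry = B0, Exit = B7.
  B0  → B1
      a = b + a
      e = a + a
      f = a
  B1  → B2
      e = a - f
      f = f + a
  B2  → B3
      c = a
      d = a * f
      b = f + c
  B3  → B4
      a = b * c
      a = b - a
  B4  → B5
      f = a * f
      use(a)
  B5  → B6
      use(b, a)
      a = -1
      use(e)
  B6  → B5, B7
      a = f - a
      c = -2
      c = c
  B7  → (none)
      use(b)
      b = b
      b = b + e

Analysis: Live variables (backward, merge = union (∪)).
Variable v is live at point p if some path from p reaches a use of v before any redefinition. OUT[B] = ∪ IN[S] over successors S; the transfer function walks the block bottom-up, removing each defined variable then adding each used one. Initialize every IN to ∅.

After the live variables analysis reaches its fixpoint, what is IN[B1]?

Fixpoint table:
  B0:  IN={a, b}  OUT={a, f}
  B1:  IN={a, f}  OUT={a, e, f}
  B2:  IN={a, e, f}  OUT={b, c, e, f}
  B3:  IN={b, c, e, f}  OUT={a, b, e, f}
  B4:  IN={a, b, e, f}  OUT={a, b, e, f}
  B5:  IN={a, b, e, f}  OUT={a, b, e, f}
  B6:  IN={a, b, e, f}  OUT={a, b, e, f}
  B7:  IN={b, e}  OUT={}

Merge at B1: OUT[B1] = IN[B2] = {a, e, f}
Applying B1's transfer function to that OUT value gives IN[B1] (row B1 above).

Answer: {a, f}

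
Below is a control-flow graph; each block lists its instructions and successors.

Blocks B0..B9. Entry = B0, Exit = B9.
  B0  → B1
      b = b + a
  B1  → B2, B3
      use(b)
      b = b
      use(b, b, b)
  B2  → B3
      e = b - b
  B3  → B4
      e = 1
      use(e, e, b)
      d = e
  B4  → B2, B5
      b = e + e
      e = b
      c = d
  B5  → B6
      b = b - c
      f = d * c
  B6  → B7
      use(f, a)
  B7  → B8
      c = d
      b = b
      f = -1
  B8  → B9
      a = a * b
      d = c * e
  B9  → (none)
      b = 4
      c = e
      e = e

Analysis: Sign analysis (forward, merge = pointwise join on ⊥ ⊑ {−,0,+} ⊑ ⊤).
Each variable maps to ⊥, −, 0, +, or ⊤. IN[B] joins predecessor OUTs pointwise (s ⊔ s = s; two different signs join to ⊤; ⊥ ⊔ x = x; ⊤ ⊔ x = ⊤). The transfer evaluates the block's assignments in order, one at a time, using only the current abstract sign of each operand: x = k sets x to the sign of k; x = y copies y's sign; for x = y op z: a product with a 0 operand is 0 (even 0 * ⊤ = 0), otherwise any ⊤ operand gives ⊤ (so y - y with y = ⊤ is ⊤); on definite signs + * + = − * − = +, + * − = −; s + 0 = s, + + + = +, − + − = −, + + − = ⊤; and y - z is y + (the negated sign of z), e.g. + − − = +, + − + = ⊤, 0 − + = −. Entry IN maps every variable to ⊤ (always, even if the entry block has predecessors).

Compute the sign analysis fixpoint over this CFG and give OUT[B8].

Answer: {a: ⊤, b: ⊤, c: +, d: +, e: +, f: -}

Trace:
Fixpoint table:
  B0:   IN=(all ⊤)   OUT=(all ⊤)
  B1:   IN=(all ⊤)   OUT=(all ⊤)
  B2:   IN=(all ⊤)   OUT=(all ⊤)
  B3:   IN=(all ⊤)   OUT={d:+, e:+; rest ⊤}
  B4:   IN={d:+, e:+; rest ⊤}   OUT={b:+, c:+, d:+, e:+; rest ⊤}
  B5:   IN={b:+, c:+, d:+, e:+; rest ⊤}   OUT={c:+, d:+, e:+, f:+; rest ⊤}
  B6:   IN={c:+, d:+, e:+, f:+; rest ⊤}   OUT={c:+, d:+, e:+, f:+; rest ⊤}
  B7:   IN={c:+, d:+, e:+, f:+; rest ⊤}   OUT={c:+, d:+, e:+, f:-; rest ⊤}
  B8:   IN={c:+, d:+, e:+, f:-; rest ⊤}   OUT={c:+, d:+, e:+, f:-; rest ⊤}
  B9:   IN={c:+, d:+, e:+, f:-; rest ⊤}   OUT={b:+, c:+, d:+, e:+, f:-; rest ⊤}

Merge at B8: IN[B8] = OUT[B7] = {a: ⊤, b: ⊤, c: +, d: +, e: +, f: -}
Applying B8's transfer function to that IN value gives OUT[B8] (row B8 above).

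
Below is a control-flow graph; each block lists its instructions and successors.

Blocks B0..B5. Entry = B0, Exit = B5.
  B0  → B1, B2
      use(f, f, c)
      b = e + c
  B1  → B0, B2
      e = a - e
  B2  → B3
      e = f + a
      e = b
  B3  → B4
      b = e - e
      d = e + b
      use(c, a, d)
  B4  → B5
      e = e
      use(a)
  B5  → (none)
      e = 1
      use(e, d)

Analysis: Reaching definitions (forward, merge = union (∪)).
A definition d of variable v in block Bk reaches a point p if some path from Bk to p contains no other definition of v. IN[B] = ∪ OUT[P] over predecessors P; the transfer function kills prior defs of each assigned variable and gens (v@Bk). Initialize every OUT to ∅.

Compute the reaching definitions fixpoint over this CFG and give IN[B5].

Answer: {b@B3, d@B3, e@B4}

Derivation:
Converged values:
  B0: | IN={b@B0, e@B1} | OUT={b@B0, e@B1}
  B1: | IN={b@B0, e@B1} | OUT={b@B0, e@B1}
  B2: | IN={b@B0, e@B1} | OUT={b@B0, e@B2}
  B3: | IN={b@B0, e@B2} | OUT={b@B3, d@B3, e@B2}
  B4: | IN={b@B3, d@B3, e@B2} | OUT={b@B3, d@B3, e@B4}
  B5: | IN={b@B3, d@B3, e@B4} | OUT={b@B3, d@B3, e@B5}

Merge at B5: IN[B5] = OUT[B4] = {b@B3, d@B3, e@B4}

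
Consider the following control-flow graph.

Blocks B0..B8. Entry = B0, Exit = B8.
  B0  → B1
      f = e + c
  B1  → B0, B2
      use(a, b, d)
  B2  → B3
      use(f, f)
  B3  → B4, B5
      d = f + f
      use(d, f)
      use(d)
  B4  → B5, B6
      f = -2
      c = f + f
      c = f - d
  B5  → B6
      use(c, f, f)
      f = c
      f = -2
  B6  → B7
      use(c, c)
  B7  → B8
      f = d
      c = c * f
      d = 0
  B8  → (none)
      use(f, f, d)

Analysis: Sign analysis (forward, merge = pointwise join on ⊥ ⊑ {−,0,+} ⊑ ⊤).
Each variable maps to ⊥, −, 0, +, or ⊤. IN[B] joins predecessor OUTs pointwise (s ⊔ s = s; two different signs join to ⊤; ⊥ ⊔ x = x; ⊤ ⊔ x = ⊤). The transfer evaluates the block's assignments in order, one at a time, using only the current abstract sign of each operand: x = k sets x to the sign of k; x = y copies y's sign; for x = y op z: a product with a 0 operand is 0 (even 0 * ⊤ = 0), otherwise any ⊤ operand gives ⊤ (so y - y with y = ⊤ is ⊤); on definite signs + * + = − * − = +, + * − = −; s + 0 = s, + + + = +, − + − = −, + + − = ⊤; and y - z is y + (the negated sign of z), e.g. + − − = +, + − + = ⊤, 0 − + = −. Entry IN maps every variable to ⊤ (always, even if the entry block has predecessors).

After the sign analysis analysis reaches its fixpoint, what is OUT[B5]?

Answer: {a: ⊤, b: ⊤, c: ⊤, d: ⊤, e: ⊤, f: -}

Working:
Converged values:
  B0:   IN=(all ⊤)   OUT=(all ⊤)
  B1:   IN=(all ⊤)   OUT=(all ⊤)
  B2:   IN=(all ⊤)   OUT=(all ⊤)
  B3:   IN=(all ⊤)   OUT=(all ⊤)
  B4:   IN=(all ⊤)   OUT={f:-; rest ⊤}
  B5:   IN=(all ⊤)   OUT={f:-; rest ⊤}
  B6:   IN={f:-; rest ⊤}   OUT={f:-; rest ⊤}
  B7:   IN={f:-; rest ⊤}   OUT={d:0; rest ⊤}
  B8:   IN={d:0; rest ⊤}   OUT={d:0; rest ⊤}

Merge at B5: IN[B5] = OUT[B3] ⊔ OUT[B4] = {a: ⊤, b: ⊤, c: ⊤, d: ⊤, e: ⊤, f: ⊤}
Applying B5's transfer function to that IN value gives OUT[B5] (row B5 above).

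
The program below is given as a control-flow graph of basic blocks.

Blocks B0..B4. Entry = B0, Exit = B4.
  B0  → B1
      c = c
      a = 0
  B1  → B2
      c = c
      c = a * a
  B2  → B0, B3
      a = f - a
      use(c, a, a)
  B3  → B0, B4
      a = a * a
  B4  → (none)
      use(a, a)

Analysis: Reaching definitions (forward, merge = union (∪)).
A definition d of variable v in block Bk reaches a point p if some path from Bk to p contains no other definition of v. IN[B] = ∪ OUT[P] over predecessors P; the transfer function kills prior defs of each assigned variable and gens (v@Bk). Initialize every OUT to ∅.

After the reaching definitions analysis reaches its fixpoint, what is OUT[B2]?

Converged values:
  B0: | IN={a@B2, a@B3, c@B1} | OUT={a@B0, c@B0}
  B1: | IN={a@B0, c@B0} | OUT={a@B0, c@B1}
  B2: | IN={a@B0, c@B1} | OUT={a@B2, c@B1}
  B3: | IN={a@B2, c@B1} | OUT={a@B3, c@B1}
  B4: | IN={a@B3, c@B1} | OUT={a@B3, c@B1}

Merge at B2: IN[B2] = OUT[B1] = {a@B0, c@B1}
Applying B2's transfer function to that IN value gives OUT[B2] (row B2 above).

Answer: {a@B2, c@B1}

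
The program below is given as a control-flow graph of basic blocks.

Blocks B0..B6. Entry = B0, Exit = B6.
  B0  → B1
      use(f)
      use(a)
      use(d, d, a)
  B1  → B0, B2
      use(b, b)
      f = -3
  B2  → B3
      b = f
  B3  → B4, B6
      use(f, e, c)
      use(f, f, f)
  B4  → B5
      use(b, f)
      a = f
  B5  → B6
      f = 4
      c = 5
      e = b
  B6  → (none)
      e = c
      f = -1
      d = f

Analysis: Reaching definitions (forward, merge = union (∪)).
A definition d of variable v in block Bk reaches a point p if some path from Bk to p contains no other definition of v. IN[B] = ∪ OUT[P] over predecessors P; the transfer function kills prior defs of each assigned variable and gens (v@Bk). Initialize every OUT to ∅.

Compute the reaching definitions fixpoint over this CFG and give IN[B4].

Answer: {b@B2, f@B1}

Working:
Converged values:
  B0:  IN={f@B1}  OUT={f@B1}
  B1:  IN={f@B1}  OUT={f@B1}
  B2:  IN={f@B1}  OUT={b@B2, f@B1}
  B3:  IN={b@B2, f@B1}  OUT={b@B2, f@B1}
  B4:  IN={b@B2, f@B1}  OUT={a@B4, b@B2, f@B1}
  B5:  IN={a@B4, b@B2, f@B1}  OUT={a@B4, b@B2, c@B5, e@B5, f@B5}
  B6:  IN={a@B4, b@B2, c@B5, e@B5, f@B1, f@B5}  OUT={a@B4, b@B2, c@B5, d@B6, e@B6, f@B6}

Merge at B4: IN[B4] = OUT[B3] = {b@B2, f@B1}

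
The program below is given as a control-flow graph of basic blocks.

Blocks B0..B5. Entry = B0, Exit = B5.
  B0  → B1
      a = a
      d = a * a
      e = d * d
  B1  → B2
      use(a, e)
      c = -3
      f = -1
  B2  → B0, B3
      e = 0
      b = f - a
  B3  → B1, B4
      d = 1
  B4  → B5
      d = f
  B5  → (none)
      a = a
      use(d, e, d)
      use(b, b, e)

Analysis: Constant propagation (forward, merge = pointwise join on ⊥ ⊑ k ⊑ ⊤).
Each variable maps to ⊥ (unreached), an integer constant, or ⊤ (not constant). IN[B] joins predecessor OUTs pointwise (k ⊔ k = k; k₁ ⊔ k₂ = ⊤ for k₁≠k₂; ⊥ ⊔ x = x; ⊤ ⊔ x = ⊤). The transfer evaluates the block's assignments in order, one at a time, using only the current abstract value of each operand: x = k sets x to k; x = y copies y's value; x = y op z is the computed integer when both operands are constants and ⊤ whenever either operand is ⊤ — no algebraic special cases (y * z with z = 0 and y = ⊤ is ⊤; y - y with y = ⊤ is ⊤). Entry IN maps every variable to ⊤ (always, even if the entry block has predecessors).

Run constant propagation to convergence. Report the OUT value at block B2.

Answer: {a: ⊤, b: ⊤, c: -3, d: ⊤, e: 0, f: -1}

Derivation:
Fixpoint table:
  B0: | IN=(all ⊤) | OUT=(all ⊤)
  B1: | IN=(all ⊤) | OUT={c:-3, f:-1; rest ⊤}
  B2: | IN={c:-3, f:-1; rest ⊤} | OUT={c:-3, e:0, f:-1; rest ⊤}
  B3: | IN={c:-3, e:0, f:-1; rest ⊤} | OUT={c:-3, d:1, e:0, f:-1; rest ⊤}
  B4: | IN={c:-3, d:1, e:0, f:-1; rest ⊤} | OUT={c:-3, d:-1, e:0, f:-1; rest ⊤}
  B5: | IN={c:-3, d:-1, e:0, f:-1; rest ⊤} | OUT={c:-3, d:-1, e:0, f:-1; rest ⊤}

Merge at B2: IN[B2] = OUT[B1] = {a: ⊤, b: ⊤, c: -3, d: ⊤, e: ⊤, f: -1}
Applying B2's transfer function to that IN value gives OUT[B2] (row B2 above).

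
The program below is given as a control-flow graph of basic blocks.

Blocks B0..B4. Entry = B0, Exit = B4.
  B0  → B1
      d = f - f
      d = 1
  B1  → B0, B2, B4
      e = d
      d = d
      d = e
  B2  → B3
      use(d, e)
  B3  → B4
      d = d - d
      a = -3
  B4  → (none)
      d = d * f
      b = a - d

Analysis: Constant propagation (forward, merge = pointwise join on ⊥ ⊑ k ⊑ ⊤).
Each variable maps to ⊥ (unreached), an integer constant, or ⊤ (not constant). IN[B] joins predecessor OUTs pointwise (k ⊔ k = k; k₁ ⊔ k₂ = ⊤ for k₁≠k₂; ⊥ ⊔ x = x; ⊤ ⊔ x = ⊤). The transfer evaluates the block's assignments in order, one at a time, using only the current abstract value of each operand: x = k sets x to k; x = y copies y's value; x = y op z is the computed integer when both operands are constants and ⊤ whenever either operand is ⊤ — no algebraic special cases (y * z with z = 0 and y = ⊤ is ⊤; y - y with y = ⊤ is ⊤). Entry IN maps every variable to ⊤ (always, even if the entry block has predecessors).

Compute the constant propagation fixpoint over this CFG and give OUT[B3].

Fixpoint table:
  B0:   IN=(all ⊤)   OUT={d:1; rest ⊤}
  B1:   IN={d:1; rest ⊤}   OUT={d:1, e:1; rest ⊤}
  B2:   IN={d:1, e:1; rest ⊤}   OUT={d:1, e:1; rest ⊤}
  B3:   IN={d:1, e:1; rest ⊤}   OUT={a:-3, d:0, e:1; rest ⊤}
  B4:   IN={e:1; rest ⊤}   OUT={e:1; rest ⊤}

Merge at B3: IN[B3] = OUT[B2] = {a: ⊤, b: ⊤, c: ⊤, d: 1, e: 1, f: ⊤}
Applying B3's transfer function to that IN value gives OUT[B3] (row B3 above).

Answer: {a: -3, b: ⊤, c: ⊤, d: 0, e: 1, f: ⊤}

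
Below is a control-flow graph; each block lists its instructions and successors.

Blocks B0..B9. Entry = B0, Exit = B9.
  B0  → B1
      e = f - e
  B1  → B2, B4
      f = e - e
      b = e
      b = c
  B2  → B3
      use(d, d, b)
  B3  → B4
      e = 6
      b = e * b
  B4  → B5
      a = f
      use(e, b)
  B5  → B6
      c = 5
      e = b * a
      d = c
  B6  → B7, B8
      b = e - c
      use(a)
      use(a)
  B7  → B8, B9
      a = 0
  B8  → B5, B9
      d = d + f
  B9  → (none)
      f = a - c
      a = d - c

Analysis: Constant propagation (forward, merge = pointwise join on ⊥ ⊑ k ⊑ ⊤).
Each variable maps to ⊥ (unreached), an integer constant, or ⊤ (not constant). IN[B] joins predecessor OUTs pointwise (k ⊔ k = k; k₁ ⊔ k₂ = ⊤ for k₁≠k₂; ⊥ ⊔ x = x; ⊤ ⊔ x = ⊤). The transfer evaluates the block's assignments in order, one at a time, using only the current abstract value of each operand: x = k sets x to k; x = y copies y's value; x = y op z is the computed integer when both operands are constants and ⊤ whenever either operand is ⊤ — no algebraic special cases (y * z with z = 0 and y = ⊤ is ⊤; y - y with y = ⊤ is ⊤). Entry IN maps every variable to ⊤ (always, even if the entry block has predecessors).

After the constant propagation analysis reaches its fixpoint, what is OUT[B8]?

Fixpoint table:
  B0:   IN=(all ⊤)   OUT=(all ⊤)
  B1:   IN=(all ⊤)   OUT=(all ⊤)
  B2:   IN=(all ⊤)   OUT=(all ⊤)
  B3:   IN=(all ⊤)   OUT={e:6; rest ⊤}
  B4:   IN=(all ⊤)   OUT=(all ⊤)
  B5:   IN=(all ⊤)   OUT={c:5, d:5; rest ⊤}
  B6:   IN={c:5, d:5; rest ⊤}   OUT={c:5, d:5; rest ⊤}
  B7:   IN={c:5, d:5; rest ⊤}   OUT={a:0, c:5, d:5; rest ⊤}
  B8:   IN={c:5, d:5; rest ⊤}   OUT={c:5; rest ⊤}
  B9:   IN={c:5; rest ⊤}   OUT={c:5; rest ⊤}

Merge at B8: IN[B8] = OUT[B6] ⊔ OUT[B7] = {a: ⊤, b: ⊤, c: 5, d: 5, e: ⊤, f: ⊤}
Applying B8's transfer function to that IN value gives OUT[B8] (row B8 above).

Answer: {a: ⊤, b: ⊤, c: 5, d: ⊤, e: ⊤, f: ⊤}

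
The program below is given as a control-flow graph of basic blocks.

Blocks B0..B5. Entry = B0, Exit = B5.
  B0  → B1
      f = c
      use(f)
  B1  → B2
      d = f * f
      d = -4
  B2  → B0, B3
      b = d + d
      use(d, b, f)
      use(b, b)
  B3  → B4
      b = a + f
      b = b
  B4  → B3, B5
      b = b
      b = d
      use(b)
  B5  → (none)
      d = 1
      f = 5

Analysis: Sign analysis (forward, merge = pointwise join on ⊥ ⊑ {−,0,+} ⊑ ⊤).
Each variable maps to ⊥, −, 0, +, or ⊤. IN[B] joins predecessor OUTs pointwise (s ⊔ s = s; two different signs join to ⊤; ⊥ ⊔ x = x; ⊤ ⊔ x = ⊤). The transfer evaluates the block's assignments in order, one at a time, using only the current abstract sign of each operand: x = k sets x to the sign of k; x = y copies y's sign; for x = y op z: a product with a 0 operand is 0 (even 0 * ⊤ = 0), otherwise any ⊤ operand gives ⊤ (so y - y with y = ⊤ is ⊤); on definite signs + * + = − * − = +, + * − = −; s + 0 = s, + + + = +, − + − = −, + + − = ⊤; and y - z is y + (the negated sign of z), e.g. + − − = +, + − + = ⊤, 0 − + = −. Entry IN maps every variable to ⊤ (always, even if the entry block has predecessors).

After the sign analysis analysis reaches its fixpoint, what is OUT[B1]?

Answer: {a: ⊤, b: ⊤, c: ⊤, d: -, e: ⊤, f: ⊤}

Working:
Per-block solution:
  B0:  IN=(all ⊤)  OUT=(all ⊤)
  B1:  IN=(all ⊤)  OUT={d:-; rest ⊤}
  B2:  IN={d:-; rest ⊤}  OUT={b:-, d:-; rest ⊤}
  B3:  IN={b:-, d:-; rest ⊤}  OUT={d:-; rest ⊤}
  B4:  IN={d:-; rest ⊤}  OUT={b:-, d:-; rest ⊤}
  B5:  IN={b:-, d:-; rest ⊤}  OUT={b:-, d:+, f:+; rest ⊤}

Merge at B1: IN[B1] = OUT[B0] = {a: ⊤, b: ⊤, c: ⊤, d: ⊤, e: ⊤, f: ⊤}
Applying B1's transfer function to that IN value gives OUT[B1] (row B1 above).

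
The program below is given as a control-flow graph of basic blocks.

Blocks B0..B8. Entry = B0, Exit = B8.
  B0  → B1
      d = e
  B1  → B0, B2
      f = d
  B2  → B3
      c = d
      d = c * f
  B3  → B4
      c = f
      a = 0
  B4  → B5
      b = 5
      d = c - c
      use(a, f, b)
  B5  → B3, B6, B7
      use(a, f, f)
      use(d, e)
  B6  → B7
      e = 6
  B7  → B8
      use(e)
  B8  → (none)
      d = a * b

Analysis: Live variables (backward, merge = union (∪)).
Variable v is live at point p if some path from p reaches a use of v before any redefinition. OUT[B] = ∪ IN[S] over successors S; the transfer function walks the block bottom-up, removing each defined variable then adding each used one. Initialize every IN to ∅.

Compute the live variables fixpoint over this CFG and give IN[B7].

Answer: {a, b, e}

Trace:
Per-block solution:
  B0:   IN={e}   OUT={d, e}
  B1:   IN={d, e}   OUT={d, e, f}
  B2:   IN={d, e, f}   OUT={e, f}
  B3:   IN={e, f}   OUT={a, c, e, f}
  B4:   IN={a, c, e, f}   OUT={a, b, d, e, f}
  B5:   IN={a, b, d, e, f}   OUT={a, b, e, f}
  B6:   IN={a, b}   OUT={a, b, e}
  B7:   IN={a, b, e}   OUT={a, b}
  B8:   IN={a, b}   OUT={}

Merge at B7: OUT[B7] = IN[B8] = {a, b}
Applying B7's transfer function to that OUT value gives IN[B7] (row B7 above).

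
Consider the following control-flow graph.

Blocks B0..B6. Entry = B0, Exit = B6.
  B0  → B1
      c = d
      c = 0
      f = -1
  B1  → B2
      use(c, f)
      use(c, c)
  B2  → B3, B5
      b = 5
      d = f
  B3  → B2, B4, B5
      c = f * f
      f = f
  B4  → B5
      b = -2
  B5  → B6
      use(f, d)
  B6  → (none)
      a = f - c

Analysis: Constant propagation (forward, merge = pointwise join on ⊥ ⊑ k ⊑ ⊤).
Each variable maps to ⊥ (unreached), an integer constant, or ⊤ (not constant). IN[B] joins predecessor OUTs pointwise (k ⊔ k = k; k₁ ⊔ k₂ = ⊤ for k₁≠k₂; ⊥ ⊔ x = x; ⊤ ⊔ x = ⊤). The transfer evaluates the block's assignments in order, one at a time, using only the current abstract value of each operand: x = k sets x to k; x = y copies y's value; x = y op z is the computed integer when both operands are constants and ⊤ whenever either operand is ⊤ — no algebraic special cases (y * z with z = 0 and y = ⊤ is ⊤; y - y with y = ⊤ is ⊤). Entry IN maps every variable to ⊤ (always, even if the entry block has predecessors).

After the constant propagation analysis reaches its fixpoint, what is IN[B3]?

Fixpoint table:
  B0:   IN=(all ⊤)   OUT={c:0, f:-1; rest ⊤}
  B1:   IN={c:0, f:-1; rest ⊤}   OUT={c:0, f:-1; rest ⊤}
  B2:   IN={f:-1; rest ⊤}   OUT={b:5, d:-1, f:-1; rest ⊤}
  B3:   IN={b:5, d:-1, f:-1; rest ⊤}   OUT={b:5, c:1, d:-1, f:-1; rest ⊤}
  B4:   IN={b:5, c:1, d:-1, f:-1; rest ⊤}   OUT={b:-2, c:1, d:-1, f:-1; rest ⊤}
  B5:   IN={d:-1, f:-1; rest ⊤}   OUT={d:-1, f:-1; rest ⊤}
  B6:   IN={d:-1, f:-1; rest ⊤}   OUT={d:-1, f:-1; rest ⊤}

Merge at B3: IN[B3] = OUT[B2] = {a: ⊤, b: 5, c: ⊤, d: -1, e: ⊤, f: -1}

Answer: {a: ⊤, b: 5, c: ⊤, d: -1, e: ⊤, f: -1}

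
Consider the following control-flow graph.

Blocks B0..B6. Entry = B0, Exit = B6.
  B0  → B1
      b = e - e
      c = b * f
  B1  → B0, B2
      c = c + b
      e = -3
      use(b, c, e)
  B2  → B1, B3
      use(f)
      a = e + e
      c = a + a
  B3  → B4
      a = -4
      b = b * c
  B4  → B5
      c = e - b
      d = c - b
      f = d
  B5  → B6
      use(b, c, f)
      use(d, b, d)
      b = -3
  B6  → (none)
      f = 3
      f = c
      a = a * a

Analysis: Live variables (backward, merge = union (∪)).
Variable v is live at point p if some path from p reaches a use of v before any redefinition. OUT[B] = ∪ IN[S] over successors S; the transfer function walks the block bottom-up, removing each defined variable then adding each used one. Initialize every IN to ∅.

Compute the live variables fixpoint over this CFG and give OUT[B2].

Answer: {b, c, e, f}

Derivation:
Fixpoint table:
  B0: | IN={e, f} | OUT={b, c, f}
  B1: | IN={b, c, f} | OUT={b, e, f}
  B2: | IN={b, e, f} | OUT={b, c, e, f}
  B3: | IN={b, c, e} | OUT={a, b, e}
  B4: | IN={a, b, e} | OUT={a, b, c, d, f}
  B5: | IN={a, b, c, d, f} | OUT={a, c}
  B6: | IN={a, c} | OUT={}

Merge at B2: OUT[B2] = IN[B1] ⊔ IN[B3] = {b, c, e, f}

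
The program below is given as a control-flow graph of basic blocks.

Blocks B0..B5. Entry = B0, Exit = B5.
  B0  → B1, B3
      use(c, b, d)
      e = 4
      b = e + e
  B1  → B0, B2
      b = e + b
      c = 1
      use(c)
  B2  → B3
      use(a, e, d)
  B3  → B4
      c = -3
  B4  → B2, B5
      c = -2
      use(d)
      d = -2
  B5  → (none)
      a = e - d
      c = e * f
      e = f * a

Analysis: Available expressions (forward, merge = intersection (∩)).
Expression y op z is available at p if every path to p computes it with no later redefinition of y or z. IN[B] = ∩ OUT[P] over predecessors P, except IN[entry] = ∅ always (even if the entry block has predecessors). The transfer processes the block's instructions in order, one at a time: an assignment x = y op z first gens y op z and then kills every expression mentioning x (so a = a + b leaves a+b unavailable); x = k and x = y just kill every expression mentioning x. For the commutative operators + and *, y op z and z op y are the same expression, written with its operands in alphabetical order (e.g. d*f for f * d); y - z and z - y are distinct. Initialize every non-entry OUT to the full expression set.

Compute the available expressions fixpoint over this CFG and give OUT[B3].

Converged values:
  B0: | IN={} | OUT={e+e}
  B1: | IN={e+e} | OUT={e+e}
  B2: | IN={e+e} | OUT={e+e}
  B3: | IN={e+e} | OUT={e+e}
  B4: | IN={e+e} | OUT={e+e}
  B5: | IN={e+e} | OUT={a*f}

Merge at B3: IN[B3] = OUT[B0] ∩ OUT[B2] = {e+e}
Applying B3's transfer function to that IN value gives OUT[B3] (row B3 above).

Answer: {e+e}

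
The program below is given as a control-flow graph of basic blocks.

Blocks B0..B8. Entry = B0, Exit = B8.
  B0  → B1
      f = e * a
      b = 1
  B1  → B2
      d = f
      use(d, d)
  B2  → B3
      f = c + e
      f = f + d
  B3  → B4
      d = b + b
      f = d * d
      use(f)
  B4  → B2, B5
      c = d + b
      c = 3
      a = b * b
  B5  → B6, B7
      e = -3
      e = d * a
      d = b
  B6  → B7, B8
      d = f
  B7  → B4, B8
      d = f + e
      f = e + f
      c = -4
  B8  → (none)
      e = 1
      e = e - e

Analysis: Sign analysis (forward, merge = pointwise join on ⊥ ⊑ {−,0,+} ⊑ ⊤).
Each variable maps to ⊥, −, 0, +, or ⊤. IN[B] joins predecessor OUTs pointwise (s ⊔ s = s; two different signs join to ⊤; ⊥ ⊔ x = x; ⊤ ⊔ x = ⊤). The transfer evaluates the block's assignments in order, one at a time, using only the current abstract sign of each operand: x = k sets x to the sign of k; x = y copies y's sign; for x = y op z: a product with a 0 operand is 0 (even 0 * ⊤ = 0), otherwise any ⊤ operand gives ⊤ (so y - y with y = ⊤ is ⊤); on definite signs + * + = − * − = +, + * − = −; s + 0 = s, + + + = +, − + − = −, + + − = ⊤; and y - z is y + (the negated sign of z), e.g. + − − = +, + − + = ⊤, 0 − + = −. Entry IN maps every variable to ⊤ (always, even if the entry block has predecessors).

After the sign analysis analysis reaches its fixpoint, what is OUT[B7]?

Converged values:
  B0:   IN=(all ⊤)   OUT={b:+; rest ⊤}
  B1:   IN={b:+; rest ⊤}   OUT={b:+; rest ⊤}
  B2:   IN={b:+; rest ⊤}   OUT={b:+; rest ⊤}
  B3:   IN={b:+; rest ⊤}   OUT={b:+, d:+, f:+; rest ⊤}
  B4:   IN={b:+, d:+, f:+; rest ⊤}   OUT={a:+, b:+, c:+, d:+, f:+; rest ⊤}
  B5:   IN={a:+, b:+, c:+, d:+, f:+; rest ⊤}   OUT={a:+, b:+, c:+, d:+, e:+, f:+; rest ⊤}
  B6:   IN={a:+, b:+, c:+, d:+, e:+, f:+; rest ⊤}   OUT={a:+, b:+, c:+, d:+, e:+, f:+; rest ⊤}
  B7:   IN={a:+, b:+, c:+, d:+, e:+, f:+; rest ⊤}   OUT={a:+, b:+, c:-, d:+, e:+, f:+; rest ⊤}
  B8:   IN={a:+, b:+, d:+, e:+, f:+; rest ⊤}   OUT={a:+, b:+, d:+, f:+; rest ⊤}

Merge at B7: IN[B7] = OUT[B5] ⊔ OUT[B6] = {a: +, b: +, c: +, d: +, e: +, f: +}
Applying B7's transfer function to that IN value gives OUT[B7] (row B7 above).

Answer: {a: +, b: +, c: -, d: +, e: +, f: +}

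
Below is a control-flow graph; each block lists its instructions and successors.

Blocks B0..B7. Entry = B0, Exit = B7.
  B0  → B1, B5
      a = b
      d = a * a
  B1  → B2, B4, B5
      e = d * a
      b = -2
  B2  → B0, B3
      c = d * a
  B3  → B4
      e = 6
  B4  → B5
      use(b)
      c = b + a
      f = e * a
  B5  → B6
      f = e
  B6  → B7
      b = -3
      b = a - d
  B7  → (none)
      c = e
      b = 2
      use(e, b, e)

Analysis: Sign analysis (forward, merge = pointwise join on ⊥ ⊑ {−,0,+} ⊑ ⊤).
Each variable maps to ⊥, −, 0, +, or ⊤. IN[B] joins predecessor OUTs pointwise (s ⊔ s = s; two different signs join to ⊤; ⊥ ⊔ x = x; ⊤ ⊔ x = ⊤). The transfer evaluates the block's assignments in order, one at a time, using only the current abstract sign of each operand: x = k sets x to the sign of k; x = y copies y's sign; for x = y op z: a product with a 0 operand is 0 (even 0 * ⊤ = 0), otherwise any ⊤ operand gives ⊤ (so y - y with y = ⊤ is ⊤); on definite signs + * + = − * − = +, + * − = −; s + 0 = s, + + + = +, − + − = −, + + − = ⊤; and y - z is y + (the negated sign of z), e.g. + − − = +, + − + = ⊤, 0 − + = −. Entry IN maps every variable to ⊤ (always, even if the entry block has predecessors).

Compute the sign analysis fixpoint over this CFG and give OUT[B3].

Answer: {a: ⊤, b: -, c: ⊤, d: ⊤, e: +, f: ⊤}

Working:
Fixpoint table:
  B0: | IN=(all ⊤) | OUT=(all ⊤)
  B1: | IN=(all ⊤) | OUT={b:-; rest ⊤}
  B2: | IN={b:-; rest ⊤} | OUT={b:-; rest ⊤}
  B3: | IN={b:-; rest ⊤} | OUT={b:-, e:+; rest ⊤}
  B4: | IN={b:-; rest ⊤} | OUT={b:-; rest ⊤}
  B5: | IN=(all ⊤) | OUT=(all ⊤)
  B6: | IN=(all ⊤) | OUT=(all ⊤)
  B7: | IN=(all ⊤) | OUT={b:+; rest ⊤}

Merge at B3: IN[B3] = OUT[B2] = {a: ⊤, b: -, c: ⊤, d: ⊤, e: ⊤, f: ⊤}
Applying B3's transfer function to that IN value gives OUT[B3] (row B3 above).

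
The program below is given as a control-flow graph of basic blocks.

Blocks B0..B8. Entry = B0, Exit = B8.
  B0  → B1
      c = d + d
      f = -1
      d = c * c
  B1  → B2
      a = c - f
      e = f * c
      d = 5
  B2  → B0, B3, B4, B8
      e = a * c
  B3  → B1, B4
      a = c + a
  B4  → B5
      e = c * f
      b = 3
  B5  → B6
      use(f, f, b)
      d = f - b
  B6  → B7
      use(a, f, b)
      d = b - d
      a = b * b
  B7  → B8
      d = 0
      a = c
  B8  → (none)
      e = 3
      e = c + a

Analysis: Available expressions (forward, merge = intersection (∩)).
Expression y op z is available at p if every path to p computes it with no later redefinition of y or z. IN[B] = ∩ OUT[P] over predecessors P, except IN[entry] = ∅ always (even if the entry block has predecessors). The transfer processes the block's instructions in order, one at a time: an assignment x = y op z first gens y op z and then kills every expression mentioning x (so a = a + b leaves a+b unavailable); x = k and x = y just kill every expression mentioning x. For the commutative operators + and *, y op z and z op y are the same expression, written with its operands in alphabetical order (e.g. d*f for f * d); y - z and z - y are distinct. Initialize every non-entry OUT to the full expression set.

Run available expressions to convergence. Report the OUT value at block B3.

Answer: {c*c, c*f, c-f}

Derivation:
Fixpoint table:
  B0:   IN={}   OUT={c*c}
  B1:   IN={c*c}   OUT={c*c, c*f, c-f}
  B2:   IN={c*c, c*f, c-f}   OUT={a*c, c*c, c*f, c-f}
  B3:   IN={a*c, c*c, c*f, c-f}   OUT={c*c, c*f, c-f}
  B4:   IN={c*c, c*f, c-f}   OUT={c*c, c*f, c-f}
  B5:   IN={c*c, c*f, c-f}   OUT={c*c, c*f, c-f, f-b}
  B6:   IN={c*c, c*f, c-f, f-b}   OUT={b*b, c*c, c*f, c-f, f-b}
  B7:   IN={b*b, c*c, c*f, c-f, f-b}   OUT={b*b, c*c, c*f, c-f, f-b}
  B8:   IN={c*c, c*f, c-f}   OUT={a+c, c*c, c*f, c-f}

Merge at B3: IN[B3] = OUT[B2] = {a*c, c*c, c*f, c-f}
Applying B3's transfer function to that IN value gives OUT[B3] (row B3 above).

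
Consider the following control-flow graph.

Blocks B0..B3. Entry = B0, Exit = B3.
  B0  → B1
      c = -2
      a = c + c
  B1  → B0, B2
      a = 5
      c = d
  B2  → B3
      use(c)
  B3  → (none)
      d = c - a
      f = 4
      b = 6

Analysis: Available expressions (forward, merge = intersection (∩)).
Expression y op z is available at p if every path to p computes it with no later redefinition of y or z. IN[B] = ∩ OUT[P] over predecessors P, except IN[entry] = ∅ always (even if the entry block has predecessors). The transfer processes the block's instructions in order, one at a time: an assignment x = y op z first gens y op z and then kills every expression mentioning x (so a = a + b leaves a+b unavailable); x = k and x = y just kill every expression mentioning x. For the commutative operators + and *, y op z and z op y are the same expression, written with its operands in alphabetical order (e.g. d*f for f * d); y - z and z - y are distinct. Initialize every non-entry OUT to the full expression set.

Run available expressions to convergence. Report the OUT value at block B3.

Answer: {c-a}

Derivation:
Fixpoint table:
  B0:  IN={}  OUT={c+c}
  B1:  IN={c+c}  OUT={}
  B2:  IN={}  OUT={}
  B3:  IN={}  OUT={c-a}

Merge at B3: IN[B3] = OUT[B2] = {}
Applying B3's transfer function to that IN value gives OUT[B3] (row B3 above).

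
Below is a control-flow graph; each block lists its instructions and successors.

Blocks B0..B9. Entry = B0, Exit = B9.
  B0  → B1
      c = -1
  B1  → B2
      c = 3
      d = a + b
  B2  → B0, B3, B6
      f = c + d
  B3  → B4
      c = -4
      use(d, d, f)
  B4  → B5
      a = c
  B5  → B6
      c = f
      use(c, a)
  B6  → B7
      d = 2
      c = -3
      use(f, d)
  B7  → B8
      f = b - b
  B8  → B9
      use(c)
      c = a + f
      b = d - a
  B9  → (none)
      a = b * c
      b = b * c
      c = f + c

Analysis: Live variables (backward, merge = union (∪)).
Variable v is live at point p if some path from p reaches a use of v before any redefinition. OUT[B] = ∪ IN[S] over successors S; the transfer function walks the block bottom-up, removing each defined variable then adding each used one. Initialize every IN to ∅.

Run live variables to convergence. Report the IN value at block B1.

Answer: {a, b}

Derivation:
Fixpoint table:
  B0:  IN={a, b}  OUT={a, b}
  B1:  IN={a, b}  OUT={a, b, c, d}
  B2:  IN={a, b, c, d}  OUT={a, b, d, f}
  B3:  IN={b, d, f}  OUT={b, c, f}
  B4:  IN={b, c, f}  OUT={a, b, f}
  B5:  IN={a, b, f}  OUT={a, b, f}
  B6:  IN={a, b, f}  OUT={a, b, c, d}
  B7:  IN={a, b, c, d}  OUT={a, c, d, f}
  B8:  IN={a, c, d, f}  OUT={b, c, f}
  B9:  IN={b, c, f}  OUT={}

Merge at B1: OUT[B1] = IN[B2] = {a, b, c, d}
Applying B1's transfer function to that OUT value gives IN[B1] (row B1 above).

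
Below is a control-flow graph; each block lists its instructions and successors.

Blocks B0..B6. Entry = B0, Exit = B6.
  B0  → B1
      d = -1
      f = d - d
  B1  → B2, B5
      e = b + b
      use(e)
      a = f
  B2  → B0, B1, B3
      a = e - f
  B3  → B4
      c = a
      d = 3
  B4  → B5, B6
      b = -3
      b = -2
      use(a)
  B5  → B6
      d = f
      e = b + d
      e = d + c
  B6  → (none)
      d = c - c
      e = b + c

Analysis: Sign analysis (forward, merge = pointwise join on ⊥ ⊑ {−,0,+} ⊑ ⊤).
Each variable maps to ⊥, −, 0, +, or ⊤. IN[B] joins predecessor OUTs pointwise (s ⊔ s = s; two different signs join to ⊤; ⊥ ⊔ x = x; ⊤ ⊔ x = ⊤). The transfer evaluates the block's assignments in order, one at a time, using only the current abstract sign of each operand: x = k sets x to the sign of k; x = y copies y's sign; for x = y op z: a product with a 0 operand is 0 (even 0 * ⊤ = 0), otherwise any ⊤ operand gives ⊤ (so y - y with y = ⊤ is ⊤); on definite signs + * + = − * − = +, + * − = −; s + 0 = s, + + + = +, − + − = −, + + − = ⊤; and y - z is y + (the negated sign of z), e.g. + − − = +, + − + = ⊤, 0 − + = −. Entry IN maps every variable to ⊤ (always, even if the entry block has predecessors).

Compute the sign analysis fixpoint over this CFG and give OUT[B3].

Answer: {a: ⊤, b: ⊤, c: ⊤, d: +, e: ⊤, f: ⊤}

Derivation:
Fixpoint table:
  B0:   IN=(all ⊤)   OUT={d:-; rest ⊤}
  B1:   IN={d:-; rest ⊤}   OUT={d:-; rest ⊤}
  B2:   IN={d:-; rest ⊤}   OUT={d:-; rest ⊤}
  B3:   IN={d:-; rest ⊤}   OUT={d:+; rest ⊤}
  B4:   IN={d:+; rest ⊤}   OUT={b:-, d:+; rest ⊤}
  B5:   IN=(all ⊤)   OUT=(all ⊤)
  B6:   IN=(all ⊤)   OUT=(all ⊤)

Merge at B3: IN[B3] = OUT[B2] = {a: ⊤, b: ⊤, c: ⊤, d: -, e: ⊤, f: ⊤}
Applying B3's transfer function to that IN value gives OUT[B3] (row B3 above).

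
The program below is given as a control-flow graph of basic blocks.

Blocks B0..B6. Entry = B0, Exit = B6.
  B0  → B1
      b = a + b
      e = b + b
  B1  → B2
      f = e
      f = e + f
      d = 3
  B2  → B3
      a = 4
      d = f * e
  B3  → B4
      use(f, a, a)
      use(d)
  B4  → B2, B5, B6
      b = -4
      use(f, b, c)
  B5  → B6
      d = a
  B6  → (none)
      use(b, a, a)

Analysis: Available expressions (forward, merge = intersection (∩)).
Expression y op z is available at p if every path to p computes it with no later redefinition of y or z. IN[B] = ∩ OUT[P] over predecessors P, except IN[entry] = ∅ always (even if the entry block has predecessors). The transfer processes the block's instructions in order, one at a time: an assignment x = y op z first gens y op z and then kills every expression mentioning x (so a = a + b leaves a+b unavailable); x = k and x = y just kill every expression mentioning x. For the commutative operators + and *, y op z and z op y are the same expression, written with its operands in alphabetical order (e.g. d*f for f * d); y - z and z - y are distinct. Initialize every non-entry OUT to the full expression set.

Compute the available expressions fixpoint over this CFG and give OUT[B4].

Per-block solution:
  B0: | IN={} | OUT={b+b}
  B1: | IN={b+b} | OUT={b+b}
  B2: | IN={} | OUT={e*f}
  B3: | IN={e*f} | OUT={e*f}
  B4: | IN={e*f} | OUT={e*f}
  B5: | IN={e*f} | OUT={e*f}
  B6: | IN={e*f} | OUT={e*f}

Merge at B4: IN[B4] = OUT[B3] = {e*f}
Applying B4's transfer function to that IN value gives OUT[B4] (row B4 above).

Answer: {e*f}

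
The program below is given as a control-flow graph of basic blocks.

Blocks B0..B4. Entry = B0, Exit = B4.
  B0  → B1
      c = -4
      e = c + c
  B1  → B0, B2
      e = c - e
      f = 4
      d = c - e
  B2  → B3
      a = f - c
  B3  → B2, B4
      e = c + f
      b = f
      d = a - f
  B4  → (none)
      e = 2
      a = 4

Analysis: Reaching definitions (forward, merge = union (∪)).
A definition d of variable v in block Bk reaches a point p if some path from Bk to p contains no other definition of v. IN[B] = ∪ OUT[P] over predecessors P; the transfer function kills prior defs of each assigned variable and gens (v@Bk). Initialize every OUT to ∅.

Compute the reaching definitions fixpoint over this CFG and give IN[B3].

Per-block solution:
  B0:   IN={c@B0, d@B1, e@B1, f@B1}   OUT={c@B0, d@B1, e@B0, f@B1}
  B1:   IN={c@B0, d@B1, e@B0, f@B1}   OUT={c@B0, d@B1, e@B1, f@B1}
  B2:   IN={a@B2, b@B3, c@B0, d@B1, d@B3, e@B1, e@B3, f@B1}   OUT={a@B2, b@B3, c@B0, d@B1, d@B3, e@B1, e@B3, f@B1}
  B3:   IN={a@B2, b@B3, c@B0, d@B1, d@B3, e@B1, e@B3, f@B1}   OUT={a@B2, b@B3, c@B0, d@B3, e@B3, f@B1}
  B4:   IN={a@B2, b@B3, c@B0, d@B3, e@B3, f@B1}   OUT={a@B4, b@B3, c@B0, d@B3, e@B4, f@B1}

Merge at B3: IN[B3] = OUT[B2] = {a@B2, b@B3, c@B0, d@B1, d@B3, e@B1, e@B3, f@B1}

Answer: {a@B2, b@B3, c@B0, d@B1, d@B3, e@B1, e@B3, f@B1}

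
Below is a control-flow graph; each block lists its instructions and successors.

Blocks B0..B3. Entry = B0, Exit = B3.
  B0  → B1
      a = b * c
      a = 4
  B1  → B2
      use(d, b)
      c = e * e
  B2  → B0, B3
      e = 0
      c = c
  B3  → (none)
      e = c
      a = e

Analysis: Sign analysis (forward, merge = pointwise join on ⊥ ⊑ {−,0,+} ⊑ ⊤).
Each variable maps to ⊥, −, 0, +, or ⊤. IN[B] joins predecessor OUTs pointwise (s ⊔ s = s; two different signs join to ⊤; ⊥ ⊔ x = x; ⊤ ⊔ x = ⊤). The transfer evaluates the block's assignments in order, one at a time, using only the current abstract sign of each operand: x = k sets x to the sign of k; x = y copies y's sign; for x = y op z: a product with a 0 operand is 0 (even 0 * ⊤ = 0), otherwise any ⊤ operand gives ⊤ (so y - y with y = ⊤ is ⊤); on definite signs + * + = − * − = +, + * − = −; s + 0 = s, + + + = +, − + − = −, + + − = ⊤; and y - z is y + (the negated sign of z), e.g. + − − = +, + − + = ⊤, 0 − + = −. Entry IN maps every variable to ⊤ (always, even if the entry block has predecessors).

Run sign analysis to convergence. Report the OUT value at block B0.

Converged values:
  B0:  IN=(all ⊤)  OUT={a:+; rest ⊤}
  B1:  IN={a:+; rest ⊤}  OUT={a:+; rest ⊤}
  B2:  IN={a:+; rest ⊤}  OUT={a:+, e:0; rest ⊤}
  B3:  IN={a:+, e:0; rest ⊤}  OUT=(all ⊤)

Merge at B0 (entry node, so the boundary value (all ⊤) is joined with the incoming edge(s)): IN[B0] = (all ⊤) ⊔ OUT[B2] = {a: ⊤, b: ⊤, c: ⊤, d: ⊤, e: ⊤, f: ⊤}
Applying B0's transfer function to that IN value gives OUT[B0] (row B0 above).

Answer: {a: +, b: ⊤, c: ⊤, d: ⊤, e: ⊤, f: ⊤}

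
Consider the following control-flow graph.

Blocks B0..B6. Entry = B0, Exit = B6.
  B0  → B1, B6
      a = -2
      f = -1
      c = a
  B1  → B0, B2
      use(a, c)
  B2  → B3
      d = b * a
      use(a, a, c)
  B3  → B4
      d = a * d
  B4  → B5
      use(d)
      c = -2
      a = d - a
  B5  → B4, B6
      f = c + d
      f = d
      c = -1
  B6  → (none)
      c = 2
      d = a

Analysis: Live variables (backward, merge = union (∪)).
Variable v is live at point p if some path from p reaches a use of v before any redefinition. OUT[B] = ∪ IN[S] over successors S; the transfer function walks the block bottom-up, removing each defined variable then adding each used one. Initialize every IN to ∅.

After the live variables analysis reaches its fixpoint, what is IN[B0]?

Converged values:
  B0:  IN={b}  OUT={a, b, c}
  B1:  IN={a, b, c}  OUT={a, b, c}
  B2:  IN={a, b, c}  OUT={a, d}
  B3:  IN={a, d}  OUT={a, d}
  B4:  IN={a, d}  OUT={a, c, d}
  B5:  IN={a, c, d}  OUT={a, d}
  B6:  IN={a}  OUT={}

Merge at B0: OUT[B0] = IN[B1] ⊔ IN[B6] = {a, b, c}
Applying B0's transfer function to that OUT value gives IN[B0] (row B0 above).

Answer: {b}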